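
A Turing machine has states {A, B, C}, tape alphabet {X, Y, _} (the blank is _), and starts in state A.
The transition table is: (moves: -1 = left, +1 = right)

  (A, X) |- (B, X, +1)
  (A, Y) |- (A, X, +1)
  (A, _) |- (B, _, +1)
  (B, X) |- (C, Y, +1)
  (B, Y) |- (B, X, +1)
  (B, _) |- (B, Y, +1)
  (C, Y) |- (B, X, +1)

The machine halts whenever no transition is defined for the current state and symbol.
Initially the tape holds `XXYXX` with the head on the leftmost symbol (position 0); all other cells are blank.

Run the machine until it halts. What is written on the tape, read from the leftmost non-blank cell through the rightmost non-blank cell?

XYXYX

state=A head=0 tape=[X]XYXX   (A,X)→(B,X,+1)
state=B head=1 tape=X[X]YXX   (B,X)→(C,Y,+1)
state=C head=2 tape=XY[Y]XX   (C,Y)→(B,X,+1)
state=B head=3 tape=XYX[X]X   (B,X)→(C,Y,+1)
state=C head=4 tape=XYXY[X]
The non-blank tape span at halt is XYXYX.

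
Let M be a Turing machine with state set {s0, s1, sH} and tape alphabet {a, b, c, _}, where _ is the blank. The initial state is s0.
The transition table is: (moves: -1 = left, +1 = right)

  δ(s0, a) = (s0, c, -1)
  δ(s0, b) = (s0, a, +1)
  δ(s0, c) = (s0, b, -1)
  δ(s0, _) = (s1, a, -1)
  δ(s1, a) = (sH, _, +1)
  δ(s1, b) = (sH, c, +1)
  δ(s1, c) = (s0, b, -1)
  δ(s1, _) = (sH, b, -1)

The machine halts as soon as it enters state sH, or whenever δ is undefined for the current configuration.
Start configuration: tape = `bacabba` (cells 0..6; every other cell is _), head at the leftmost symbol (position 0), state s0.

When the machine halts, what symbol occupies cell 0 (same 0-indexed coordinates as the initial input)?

s0 | ___[b]acabba   read b → write a, move +1, go to s0
s0 | ___a[a]cabba   read a → write c, move -1, go to s0
s0 | ___[a]ccabba   read a → write c, move -1, go to s0
s0 | __[_]cccabba   read _ → write a, move -1, go to s1
s1 | _[_]acccabba   read _ → write b, move -1, go to sH
sH | [_]bacccabba
Cell 0 holds c when M halts.

c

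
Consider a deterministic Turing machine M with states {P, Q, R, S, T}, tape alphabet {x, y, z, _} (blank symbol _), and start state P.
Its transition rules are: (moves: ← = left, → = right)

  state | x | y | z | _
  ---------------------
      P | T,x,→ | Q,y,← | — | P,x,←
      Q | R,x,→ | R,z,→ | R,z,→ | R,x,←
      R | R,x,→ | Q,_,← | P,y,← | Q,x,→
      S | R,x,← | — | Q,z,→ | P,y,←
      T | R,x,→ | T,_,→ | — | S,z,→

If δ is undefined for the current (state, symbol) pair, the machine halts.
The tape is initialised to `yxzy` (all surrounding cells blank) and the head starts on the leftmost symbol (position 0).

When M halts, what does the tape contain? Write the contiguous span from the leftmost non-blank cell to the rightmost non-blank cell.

xxxx__zy

state=P head=0 tape=__[y]xzy__   (P,y)→(Q,y,←)
state=Q head=-1 tape=_[_]yxzy__   (Q,_)→(R,x,←)
state=R head=-2 tape=[_]xyxzy__   (R,_)→(Q,x,→)
state=Q head=-1 tape=x[x]yxzy__   (Q,x)→(R,x,→)
state=R head=0 tape=xx[y]xzy__   (R,y)→(Q,_,←)
state=Q head=-1 tape=x[x]_xzy__   (Q,x)→(R,x,→)
state=R head=0 tape=xx[_]xzy__   (R,_)→(Q,x,→)
state=Q head=1 tape=xxx[x]zy__   (Q,x)→(R,x,→)
state=R head=2 tape=xxxx[z]y__   (R,z)→(P,y,←)
state=P head=1 tape=xxx[x]yy__   (P,x)→(T,x,→)
state=T head=2 tape=xxxx[y]y__   (T,y)→(T,_,→)
state=T head=3 tape=xxxx_[y]__   (T,y)→(T,_,→)
state=T head=4 tape=xxxx__[_]_   (T,_)→(S,z,→)
state=S head=5 tape=xxxx__z[_]   (S,_)→(P,y,←)
state=P head=4 tape=xxxx__[z]y
The non-blank tape span at halt is xxxx__zy.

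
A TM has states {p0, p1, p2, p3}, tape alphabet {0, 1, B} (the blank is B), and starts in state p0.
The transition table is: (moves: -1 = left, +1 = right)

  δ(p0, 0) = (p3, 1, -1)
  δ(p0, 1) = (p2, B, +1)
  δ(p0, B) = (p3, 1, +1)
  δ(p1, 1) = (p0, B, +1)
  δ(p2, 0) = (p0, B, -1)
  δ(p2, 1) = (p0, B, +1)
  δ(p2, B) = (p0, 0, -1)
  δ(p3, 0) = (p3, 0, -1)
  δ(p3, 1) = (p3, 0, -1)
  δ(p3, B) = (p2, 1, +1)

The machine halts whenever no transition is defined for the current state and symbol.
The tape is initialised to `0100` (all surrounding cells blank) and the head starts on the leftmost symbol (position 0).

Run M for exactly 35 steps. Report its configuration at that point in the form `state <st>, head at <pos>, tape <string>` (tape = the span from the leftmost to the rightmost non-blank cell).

state=p0 head=0 tape=BBB[0]100   (p0,0)→(p3,1,-1)
state=p3 head=-1 tape=BB[B]1100   (p3,B)→(p2,1,+1)
state=p2 head=0 tape=BB1[1]100   (p2,1)→(p0,B,+1)
state=p0 head=1 tape=BB1B[1]00   (p0,1)→(p2,B,+1)
state=p2 head=2 tape=BB1BB[0]0   (p2,0)→(p0,B,-1)
state=p0 head=1 tape=BB1B[B]B0   (p0,B)→(p3,1,+1)
state=p3 head=2 tape=BB1B1[B]0   (p3,B)→(p2,1,+1)
state=p2 head=3 tape=BB1B11[0]   (p2,0)→(p0,B,-1)
state=p0 head=2 tape=BB1B1[1]B   (p0,1)→(p2,B,+1)
state=p2 head=3 tape=BB1B1B[B]   (p2,B)→(p0,0,-1)
state=p0 head=2 tape=BB1B1[B]0   (p0,B)→(p3,1,+1)
state=p3 head=3 tape=BB1B11[0]   (p3,0)→(p3,0,-1)
state=p3 head=2 tape=BB1B1[1]0   (p3,1)→(p3,0,-1)
state=p3 head=1 tape=BB1B[1]00   (p3,1)→(p3,0,-1)
state=p3 head=0 tape=BB1[B]000   (p3,B)→(p2,1,+1)
state=p2 head=1 tape=BB11[0]00   (p2,0)→(p0,B,-1)
state=p0 head=0 tape=BB1[1]B00   (p0,1)→(p2,B,+1)
state=p2 head=1 tape=BB1B[B]00   (p2,B)→(p0,0,-1)
state=p0 head=0 tape=BB1[B]000   (p0,B)→(p3,1,+1)
state=p3 head=1 tape=BB11[0]00   (p3,0)→(p3,0,-1)
state=p3 head=0 tape=BB1[1]000   (p3,1)→(p3,0,-1)
state=p3 head=-1 tape=BB[1]0000   (p3,1)→(p3,0,-1)
state=p3 head=-2 tape=B[B]00000   (p3,B)→(p2,1,+1)
state=p2 head=-1 tape=B1[0]0000   (p2,0)→(p0,B,-1)
state=p0 head=-2 tape=B[1]B0000   (p0,1)→(p2,B,+1)
state=p2 head=-1 tape=BB[B]0000   (p2,B)→(p0,0,-1)
state=p0 head=-2 tape=B[B]00000   (p0,B)→(p3,1,+1)
state=p3 head=-1 tape=B1[0]0000   (p3,0)→(p3,0,-1)
state=p3 head=-2 tape=B[1]00000   (p3,1)→(p3,0,-1)
state=p3 head=-3 tape=[B]000000   (p3,B)→(p2,1,+1)
state=p2 head=-2 tape=1[0]00000   (p2,0)→(p0,B,-1)
state=p0 head=-3 tape=[1]B00000   (p0,1)→(p2,B,+1)
state=p2 head=-2 tape=B[B]00000   (p2,B)→(p0,0,-1)
state=p0 head=-3 tape=[B]000000   (p0,B)→(p3,1,+1)
state=p3 head=-2 tape=1[0]00000   (p3,0)→(p3,0,-1)
state=p3 head=-3 tape=[1]000000
After 35 steps: state p3, head at -3, tape 1000000.

state p3, head at -3, tape 1000000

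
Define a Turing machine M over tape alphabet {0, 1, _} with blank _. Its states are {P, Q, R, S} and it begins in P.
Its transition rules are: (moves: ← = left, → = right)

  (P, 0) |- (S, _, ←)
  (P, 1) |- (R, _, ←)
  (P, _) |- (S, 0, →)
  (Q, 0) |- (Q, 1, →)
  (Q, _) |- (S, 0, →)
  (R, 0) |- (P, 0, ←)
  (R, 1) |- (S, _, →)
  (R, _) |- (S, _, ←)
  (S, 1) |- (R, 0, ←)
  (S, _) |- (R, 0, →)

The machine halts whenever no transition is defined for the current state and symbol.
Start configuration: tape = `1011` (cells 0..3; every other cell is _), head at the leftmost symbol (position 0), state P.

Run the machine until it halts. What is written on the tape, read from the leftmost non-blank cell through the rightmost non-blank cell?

0__011

state=P head=0 tape=__[1]011   (P,1)→(R,_,←)
state=R head=-1 tape=_[_]_011   (R,_)→(S,_,←)
state=S head=-2 tape=[_]__011   (S,_)→(R,0,→)
state=R head=-1 tape=0[_]_011   (R,_)→(S,_,←)
state=S head=-2 tape=[0]__011
The non-blank tape span at halt is 0__011.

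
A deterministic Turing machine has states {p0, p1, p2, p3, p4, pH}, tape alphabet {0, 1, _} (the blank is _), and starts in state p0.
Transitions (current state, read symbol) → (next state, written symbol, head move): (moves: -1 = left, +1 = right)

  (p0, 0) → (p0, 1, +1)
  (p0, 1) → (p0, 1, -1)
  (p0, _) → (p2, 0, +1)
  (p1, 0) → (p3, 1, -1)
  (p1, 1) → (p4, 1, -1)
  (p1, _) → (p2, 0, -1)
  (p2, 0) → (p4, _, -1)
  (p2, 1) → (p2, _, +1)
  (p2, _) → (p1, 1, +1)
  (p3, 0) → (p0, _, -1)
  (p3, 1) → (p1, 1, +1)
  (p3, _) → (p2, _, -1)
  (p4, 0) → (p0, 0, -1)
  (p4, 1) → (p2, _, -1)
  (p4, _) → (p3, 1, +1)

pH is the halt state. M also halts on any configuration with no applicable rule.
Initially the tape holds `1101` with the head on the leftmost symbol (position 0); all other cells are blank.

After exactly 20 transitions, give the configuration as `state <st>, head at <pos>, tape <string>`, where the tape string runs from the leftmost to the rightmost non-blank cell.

state p4, head at 2, tape 0__11

state=p0 head=0 tape=_[1]101   (p0,1)→(p0,1,-1)
state=p0 head=-1 tape=[_]1101   (p0,_)→(p2,0,+1)
state=p2 head=0 tape=0[1]101   (p2,1)→(p2,_,+1)
state=p2 head=1 tape=0_[1]01   (p2,1)→(p2,_,+1)
state=p2 head=2 tape=0__[0]1   (p2,0)→(p4,_,-1)
state=p4 head=1 tape=0_[_]_1   (p4,_)→(p3,1,+1)
state=p3 head=2 tape=0_1[_]1   (p3,_)→(p2,_,-1)
state=p2 head=1 tape=0_[1]_1   (p2,1)→(p2,_,+1)
state=p2 head=2 tape=0__[_]1   (p2,_)→(p1,1,+1)
state=p1 head=3 tape=0__1[1]   (p1,1)→(p4,1,-1)
state=p4 head=2 tape=0__[1]1   (p4,1)→(p2,_,-1)
state=p2 head=1 tape=0_[_]_1   (p2,_)→(p1,1,+1)
state=p1 head=2 tape=0_1[_]1   (p1,_)→(p2,0,-1)
state=p2 head=1 tape=0_[1]01   (p2,1)→(p2,_,+1)
state=p2 head=2 tape=0__[0]1   (p2,0)→(p4,_,-1)
state=p4 head=1 tape=0_[_]_1   (p4,_)→(p3,1,+1)
state=p3 head=2 tape=0_1[_]1   (p3,_)→(p2,_,-1)
state=p2 head=1 tape=0_[1]_1   (p2,1)→(p2,_,+1)
state=p2 head=2 tape=0__[_]1   (p2,_)→(p1,1,+1)
state=p1 head=3 tape=0__1[1]   (p1,1)→(p4,1,-1)
state=p4 head=2 tape=0__[1]1
After 20 steps: state p4, head at 2, tape 0__11.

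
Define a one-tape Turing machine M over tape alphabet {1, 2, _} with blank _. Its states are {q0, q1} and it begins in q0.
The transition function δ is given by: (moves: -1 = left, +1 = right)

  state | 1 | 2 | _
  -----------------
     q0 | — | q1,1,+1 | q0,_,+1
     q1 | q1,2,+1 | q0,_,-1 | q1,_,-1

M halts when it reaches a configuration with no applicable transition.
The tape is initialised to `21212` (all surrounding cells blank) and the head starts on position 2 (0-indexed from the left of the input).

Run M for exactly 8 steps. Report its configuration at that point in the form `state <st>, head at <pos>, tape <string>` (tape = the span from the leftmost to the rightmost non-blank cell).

q0 | 21[2]12   read 2 → write 1, move +1, go to q1
q1 | 211[1]2   read 1 → write 2, move +1, go to q1
q1 | 2112[2]   read 2 → write _, move -1, go to q0
q0 | 211[2]_   read 2 → write 1, move +1, go to q1
q1 | 2111[_]   read _ → write _, move -1, go to q1
q1 | 211[1]_   read 1 → write 2, move +1, go to q1
q1 | 2112[_]   read _ → write _, move -1, go to q1
q1 | 211[2]_   read 2 → write _, move -1, go to q0
q0 | 21[1]__
After 8 steps: state q0, head at 2, tape 211.

state q0, head at 2, tape 211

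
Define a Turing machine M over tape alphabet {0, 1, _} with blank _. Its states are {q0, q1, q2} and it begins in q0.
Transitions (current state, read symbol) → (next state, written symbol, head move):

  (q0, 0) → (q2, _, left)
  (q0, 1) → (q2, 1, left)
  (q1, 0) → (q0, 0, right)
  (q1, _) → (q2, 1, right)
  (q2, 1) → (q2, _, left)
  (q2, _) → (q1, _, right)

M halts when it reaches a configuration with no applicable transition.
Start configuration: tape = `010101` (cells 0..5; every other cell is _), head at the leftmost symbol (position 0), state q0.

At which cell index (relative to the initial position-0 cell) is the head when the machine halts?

state=q0 head=0 tape=_[0]10101   (q0,0)→(q2,_,left)
state=q2 head=-1 tape=[_]_10101   (q2,_)→(q1,_,right)
state=q1 head=0 tape=_[_]10101   (q1,_)→(q2,1,right)
state=q2 head=1 tape=_1[1]0101   (q2,1)→(q2,_,left)
state=q2 head=0 tape=_[1]_0101   (q2,1)→(q2,_,left)
state=q2 head=-1 tape=[_]__0101   (q2,_)→(q1,_,right)
state=q1 head=0 tape=_[_]_0101   (q1,_)→(q2,1,right)
state=q2 head=1 tape=_1[_]0101   (q2,_)→(q1,_,right)
state=q1 head=2 tape=_1_[0]101   (q1,0)→(q0,0,right)
state=q0 head=3 tape=_1_0[1]01   (q0,1)→(q2,1,left)
state=q2 head=2 tape=_1_[0]101
At halt the head is at cell 2.

2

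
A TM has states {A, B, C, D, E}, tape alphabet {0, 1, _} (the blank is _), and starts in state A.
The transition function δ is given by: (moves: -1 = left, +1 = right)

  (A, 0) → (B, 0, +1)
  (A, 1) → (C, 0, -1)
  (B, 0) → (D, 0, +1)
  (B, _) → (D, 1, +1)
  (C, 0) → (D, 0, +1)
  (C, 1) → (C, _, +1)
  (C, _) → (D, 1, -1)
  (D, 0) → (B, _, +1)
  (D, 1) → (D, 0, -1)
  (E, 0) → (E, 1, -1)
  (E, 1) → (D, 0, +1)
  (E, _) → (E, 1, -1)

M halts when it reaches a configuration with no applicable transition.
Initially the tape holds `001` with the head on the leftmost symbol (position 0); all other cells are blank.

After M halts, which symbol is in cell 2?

state=A head=0 tape=[0]01_   (A,0)→(B,0,+1)
state=B head=1 tape=0[0]1_   (B,0)→(D,0,+1)
state=D head=2 tape=00[1]_   (D,1)→(D,0,-1)
state=D head=1 tape=0[0]0_   (D,0)→(B,_,+1)
state=B head=2 tape=0_[0]_   (B,0)→(D,0,+1)
state=D head=3 tape=0_0[_]
Cell 2 holds 0 when M halts.

0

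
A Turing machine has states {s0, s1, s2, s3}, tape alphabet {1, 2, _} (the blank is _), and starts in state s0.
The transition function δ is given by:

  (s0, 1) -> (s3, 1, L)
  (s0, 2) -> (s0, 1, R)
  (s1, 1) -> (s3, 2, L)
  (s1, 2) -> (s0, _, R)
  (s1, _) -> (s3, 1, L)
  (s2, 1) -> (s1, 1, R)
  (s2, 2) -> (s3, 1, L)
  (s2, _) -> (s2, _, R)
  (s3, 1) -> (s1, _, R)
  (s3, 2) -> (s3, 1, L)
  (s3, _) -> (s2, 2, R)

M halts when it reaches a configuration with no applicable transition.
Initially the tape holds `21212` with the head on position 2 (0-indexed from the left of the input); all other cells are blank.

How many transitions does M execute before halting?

25

state=s0 head=2 tape=_21[2]12_   (s0,2)→(s0,1,R)
state=s0 head=3 tape=_211[1]2_   (s0,1)→(s3,1,L)
state=s3 head=2 tape=_21[1]12_   (s3,1)→(s1,_,R)
state=s1 head=3 tape=_21_[1]2_   (s1,1)→(s3,2,L)
state=s3 head=2 tape=_21[_]22_   (s3,_)→(s2,2,R)
state=s2 head=3 tape=_212[2]2_   (s2,2)→(s3,1,L)
state=s3 head=2 tape=_21[2]12_   (s3,2)→(s3,1,L)
state=s3 head=1 tape=_2[1]112_   (s3,1)→(s1,_,R)
state=s1 head=2 tape=_2_[1]12_   (s1,1)→(s3,2,L)
state=s3 head=1 tape=_2[_]212_   (s3,_)→(s2,2,R)
state=s2 head=2 tape=_22[2]12_   (s2,2)→(s3,1,L)
state=s3 head=1 tape=_2[2]112_   (s3,2)→(s3,1,L)
state=s3 head=0 tape=_[2]1112_   (s3,2)→(s3,1,L)
state=s3 head=-1 tape=[_]11112_   (s3,_)→(s2,2,R)
state=s2 head=0 tape=2[1]1112_   (s2,1)→(s1,1,R)
state=s1 head=1 tape=21[1]112_   (s1,1)→(s3,2,L)
state=s3 head=0 tape=2[1]2112_   (s3,1)→(s1,_,R)
state=s1 head=1 tape=2_[2]112_   (s1,2)→(s0,_,R)
state=s0 head=2 tape=2__[1]12_   (s0,1)→(s3,1,L)
state=s3 head=1 tape=2_[_]112_   (s3,_)→(s2,2,R)
state=s2 head=2 tape=2_2[1]12_   (s2,1)→(s1,1,R)
state=s1 head=3 tape=2_21[1]2_   (s1,1)→(s3,2,L)
state=s3 head=2 tape=2_2[1]22_   (s3,1)→(s1,_,R)
state=s1 head=3 tape=2_2_[2]2_   (s1,2)→(s0,_,R)
state=s0 head=4 tape=2_2__[2]_   (s0,2)→(s0,1,R)
state=s0 head=5 tape=2_2__1[_]
M halts after 25 transitions.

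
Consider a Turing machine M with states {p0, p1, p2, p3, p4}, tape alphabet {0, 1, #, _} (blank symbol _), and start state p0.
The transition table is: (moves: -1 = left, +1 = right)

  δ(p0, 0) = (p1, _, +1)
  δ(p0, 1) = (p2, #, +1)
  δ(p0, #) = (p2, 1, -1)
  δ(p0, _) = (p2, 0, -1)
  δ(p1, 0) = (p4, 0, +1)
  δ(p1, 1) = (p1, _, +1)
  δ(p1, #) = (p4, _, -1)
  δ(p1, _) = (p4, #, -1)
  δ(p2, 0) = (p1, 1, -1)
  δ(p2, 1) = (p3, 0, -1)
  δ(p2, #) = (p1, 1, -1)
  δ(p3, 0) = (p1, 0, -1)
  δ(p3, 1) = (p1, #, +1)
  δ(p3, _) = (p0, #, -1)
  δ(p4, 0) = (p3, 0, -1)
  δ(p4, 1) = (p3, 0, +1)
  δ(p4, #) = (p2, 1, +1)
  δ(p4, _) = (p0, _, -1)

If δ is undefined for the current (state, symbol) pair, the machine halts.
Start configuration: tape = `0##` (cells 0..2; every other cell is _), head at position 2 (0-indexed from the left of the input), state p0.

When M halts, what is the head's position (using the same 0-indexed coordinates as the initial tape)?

p0 | ____0#[#]__   read # → write 1, move -1, go to p2
p2 | ____0[#]1__   read # → write 1, move -1, go to p1
p1 | ____[0]11__   read 0 → write 0, move +1, go to p4
p4 | ____0[1]1__   read 1 → write 0, move +1, go to p3
p3 | ____00[1]__   read 1 → write #, move +1, go to p1
p1 | ____00#[_]_   read _ → write #, move -1, go to p4
p4 | ____00[#]#_   read # → write 1, move +1, go to p2
p2 | ____001[#]_   read # → write 1, move -1, go to p1
p1 | ____00[1]1_   read 1 → write _, move +1, go to p1
p1 | ____00_[1]_   read 1 → write _, move +1, go to p1
p1 | ____00__[_]   read _ → write #, move -1, go to p4
p4 | ____00_[_]#   read _ → write _, move -1, go to p0
p0 | ____00[_]_#   read _ → write 0, move -1, go to p2
p2 | ____0[0]0_#   read 0 → write 1, move -1, go to p1
p1 | ____[0]10_#   read 0 → write 0, move +1, go to p4
p4 | ____0[1]0_#   read 1 → write 0, move +1, go to p3
p3 | ____00[0]_#   read 0 → write 0, move -1, go to p1
p1 | ____0[0]0_#   read 0 → write 0, move +1, go to p4
p4 | ____00[0]_#   read 0 → write 0, move -1, go to p3
p3 | ____0[0]0_#   read 0 → write 0, move -1, go to p1
p1 | ____[0]00_#   read 0 → write 0, move +1, go to p4
p4 | ____0[0]0_#   read 0 → write 0, move -1, go to p3
p3 | ____[0]00_#   read 0 → write 0, move -1, go to p1
p1 | ___[_]000_#   read _ → write #, move -1, go to p4
p4 | __[_]#000_#   read _ → write _, move -1, go to p0
p0 | _[_]_#000_#   read _ → write 0, move -1, go to p2
p2 | [_]0_#000_#
At halt the head is at cell -4.

-4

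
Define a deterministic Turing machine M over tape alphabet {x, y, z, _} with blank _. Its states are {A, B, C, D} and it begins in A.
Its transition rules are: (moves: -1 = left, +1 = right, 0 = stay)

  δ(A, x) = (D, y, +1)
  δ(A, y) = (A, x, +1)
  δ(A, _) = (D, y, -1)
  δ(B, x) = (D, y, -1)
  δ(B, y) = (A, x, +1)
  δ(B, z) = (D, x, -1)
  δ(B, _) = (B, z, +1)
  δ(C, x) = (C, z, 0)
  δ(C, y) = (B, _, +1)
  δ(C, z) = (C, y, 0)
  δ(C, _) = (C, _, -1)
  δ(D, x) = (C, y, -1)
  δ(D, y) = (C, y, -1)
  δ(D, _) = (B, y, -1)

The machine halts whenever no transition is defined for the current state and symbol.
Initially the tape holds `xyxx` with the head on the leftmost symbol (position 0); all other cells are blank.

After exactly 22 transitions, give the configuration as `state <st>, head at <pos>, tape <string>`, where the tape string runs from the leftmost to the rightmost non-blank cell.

state B, head at 4, tape z_yy

state=A head=0 tape=[x]yxx__   (A,x)→(D,y,+1)
state=D head=1 tape=y[y]xx__   (D,y)→(C,y,-1)
state=C head=0 tape=[y]yxx__   (C,y)→(B,_,+1)
state=B head=1 tape=_[y]xx__   (B,y)→(A,x,+1)
state=A head=2 tape=_x[x]x__   (A,x)→(D,y,+1)
state=D head=3 tape=_xy[x]__   (D,x)→(C,y,-1)
state=C head=2 tape=_x[y]y__   (C,y)→(B,_,+1)
state=B head=3 tape=_x_[y]__   (B,y)→(A,x,+1)
state=A head=4 tape=_x_x[_]_   (A,_)→(D,y,-1)
state=D head=3 tape=_x_[x]y_   (D,x)→(C,y,-1)
state=C head=2 tape=_x[_]yy_   (C,_)→(C,_,-1)
state=C head=1 tape=_[x]_yy_   (C,x)→(C,z,0)
state=C head=1 tape=_[z]_yy_   (C,z)→(C,y,0)
state=C head=1 tape=_[y]_yy_   (C,y)→(B,_,+1)
state=B head=2 tape=__[_]yy_   (B,_)→(B,z,+1)
state=B head=3 tape=__z[y]y_   (B,y)→(A,x,+1)
state=A head=4 tape=__zx[y]_   (A,y)→(A,x,+1)
state=A head=5 tape=__zxx[_]   (A,_)→(D,y,-1)
state=D head=4 tape=__zx[x]y   (D,x)→(C,y,-1)
state=C head=3 tape=__z[x]yy   (C,x)→(C,z,0)
state=C head=3 tape=__z[z]yy   (C,z)→(C,y,0)
state=C head=3 tape=__z[y]yy   (C,y)→(B,_,+1)
state=B head=4 tape=__z_[y]y
After 22 steps: state B, head at 4, tape z_yy.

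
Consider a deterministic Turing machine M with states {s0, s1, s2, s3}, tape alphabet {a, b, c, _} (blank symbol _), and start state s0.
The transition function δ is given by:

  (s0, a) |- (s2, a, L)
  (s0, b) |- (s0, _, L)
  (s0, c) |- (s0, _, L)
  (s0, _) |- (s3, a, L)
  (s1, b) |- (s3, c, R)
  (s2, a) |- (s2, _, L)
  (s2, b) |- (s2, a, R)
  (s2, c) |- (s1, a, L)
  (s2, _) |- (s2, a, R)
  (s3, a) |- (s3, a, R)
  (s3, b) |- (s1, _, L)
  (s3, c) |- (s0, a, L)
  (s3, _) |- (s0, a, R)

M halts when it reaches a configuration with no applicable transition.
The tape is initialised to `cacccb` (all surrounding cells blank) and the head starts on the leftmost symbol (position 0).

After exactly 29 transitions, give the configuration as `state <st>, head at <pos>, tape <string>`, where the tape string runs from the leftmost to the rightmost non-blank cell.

s0 | _____[c]acccb   read c → write _, move L, go to s0
s0 | ____[_]_acccb   read _ → write a, move L, go to s3
s3 | ___[_]a_acccb   read _ → write a, move R, go to s0
s0 | ___a[a]_acccb   read a → write a, move L, go to s2
s2 | ___[a]a_acccb   read a → write _, move L, go to s2
s2 | __[_]_a_acccb   read _ → write a, move R, go to s2
s2 | __a[_]a_acccb   read _ → write a, move R, go to s2
s2 | __aa[a]_acccb   read a → write _, move L, go to s2
s2 | __a[a]__acccb   read a → write _, move L, go to s2
s2 | __[a]___acccb   read a → write _, move L, go to s2
s2 | _[_]____acccb   read _ → write a, move R, go to s2
s2 | _a[_]___acccb   read _ → write a, move R, go to s2
s2 | _aa[_]__acccb   read _ → write a, move R, go to s2
s2 | _aaa[_]_acccb   read _ → write a, move R, go to s2
s2 | _aaaa[_]acccb   read _ → write a, move R, go to s2
s2 | _aaaaa[a]cccb   read a → write _, move L, go to s2
s2 | _aaaa[a]_cccb   read a → write _, move L, go to s2
s2 | _aaa[a]__cccb   read a → write _, move L, go to s2
s2 | _aa[a]___cccb   read a → write _, move L, go to s2
s2 | _a[a]____cccb   read a → write _, move L, go to s2
s2 | _[a]_____cccb   read a → write _, move L, go to s2
s2 | [_]______cccb   read _ → write a, move R, go to s2
s2 | a[_]_____cccb   read _ → write a, move R, go to s2
s2 | aa[_]____cccb   read _ → write a, move R, go to s2
s2 | aaa[_]___cccb   read _ → write a, move R, go to s2
s2 | aaaa[_]__cccb   read _ → write a, move R, go to s2
s2 | aaaaa[_]_cccb   read _ → write a, move R, go to s2
s2 | aaaaaa[_]cccb   read _ → write a, move R, go to s2
s2 | aaaaaaa[c]ccb   read c → write a, move L, go to s1
s1 | aaaaaa[a]accb
After 29 steps: state s1, head at 1, tape aaaaaaaaccb.

state s1, head at 1, tape aaaaaaaaccb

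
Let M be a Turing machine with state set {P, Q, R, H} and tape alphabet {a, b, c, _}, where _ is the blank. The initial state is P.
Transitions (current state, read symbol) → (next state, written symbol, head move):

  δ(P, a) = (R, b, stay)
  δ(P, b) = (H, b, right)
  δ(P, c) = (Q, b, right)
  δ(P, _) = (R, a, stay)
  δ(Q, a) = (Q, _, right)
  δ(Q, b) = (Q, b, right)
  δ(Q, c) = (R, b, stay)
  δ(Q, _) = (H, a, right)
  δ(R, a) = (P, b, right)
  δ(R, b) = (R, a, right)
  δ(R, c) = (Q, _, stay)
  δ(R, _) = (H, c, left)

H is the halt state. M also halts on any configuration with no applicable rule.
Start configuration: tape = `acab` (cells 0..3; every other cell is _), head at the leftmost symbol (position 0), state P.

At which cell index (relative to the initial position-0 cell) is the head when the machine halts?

2

P | [a]cab   read a → write b, move stay, go to R
R | [b]cab   read b → write a, move right, go to R
R | a[c]ab   read c → write _, move stay, go to Q
Q | a[_]ab   read _ → write a, move right, go to H
H | aa[a]b
At halt the head is at cell 2.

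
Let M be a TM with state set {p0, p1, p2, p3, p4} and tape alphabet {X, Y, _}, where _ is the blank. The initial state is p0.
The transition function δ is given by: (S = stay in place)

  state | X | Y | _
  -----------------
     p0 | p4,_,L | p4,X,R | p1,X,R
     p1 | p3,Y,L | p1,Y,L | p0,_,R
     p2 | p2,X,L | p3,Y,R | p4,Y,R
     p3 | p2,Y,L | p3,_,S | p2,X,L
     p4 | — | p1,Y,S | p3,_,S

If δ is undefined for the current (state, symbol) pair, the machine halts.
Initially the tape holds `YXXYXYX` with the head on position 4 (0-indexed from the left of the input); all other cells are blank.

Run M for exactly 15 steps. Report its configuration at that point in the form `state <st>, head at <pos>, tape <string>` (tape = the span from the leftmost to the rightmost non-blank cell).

state p2, head at 0, tape YYYY_YX

p0 | YXXY[X]YX   read X → write _, move L, go to p4
p4 | YXX[Y]_YX   read Y → write Y, move S, go to p1
p1 | YXX[Y]_YX   read Y → write Y, move L, go to p1
p1 | YX[X]Y_YX   read X → write Y, move L, go to p3
p3 | Y[X]YY_YX   read X → write Y, move L, go to p2
p2 | [Y]YYY_YX   read Y → write Y, move R, go to p3
p3 | Y[Y]YY_YX   read Y → write _, move S, go to p3
p3 | Y[_]YY_YX   read _ → write X, move L, go to p2
p2 | [Y]XYY_YX   read Y → write Y, move R, go to p3
p3 | Y[X]YY_YX   read X → write Y, move L, go to p2
p2 | [Y]YYY_YX   read Y → write Y, move R, go to p3
p3 | Y[Y]YY_YX   read Y → write _, move S, go to p3
p3 | Y[_]YY_YX   read _ → write X, move L, go to p2
p2 | [Y]XYY_YX   read Y → write Y, move R, go to p3
p3 | Y[X]YY_YX   read X → write Y, move L, go to p2
p2 | [Y]YYY_YX
After 15 steps: state p2, head at 0, tape YYYY_YX.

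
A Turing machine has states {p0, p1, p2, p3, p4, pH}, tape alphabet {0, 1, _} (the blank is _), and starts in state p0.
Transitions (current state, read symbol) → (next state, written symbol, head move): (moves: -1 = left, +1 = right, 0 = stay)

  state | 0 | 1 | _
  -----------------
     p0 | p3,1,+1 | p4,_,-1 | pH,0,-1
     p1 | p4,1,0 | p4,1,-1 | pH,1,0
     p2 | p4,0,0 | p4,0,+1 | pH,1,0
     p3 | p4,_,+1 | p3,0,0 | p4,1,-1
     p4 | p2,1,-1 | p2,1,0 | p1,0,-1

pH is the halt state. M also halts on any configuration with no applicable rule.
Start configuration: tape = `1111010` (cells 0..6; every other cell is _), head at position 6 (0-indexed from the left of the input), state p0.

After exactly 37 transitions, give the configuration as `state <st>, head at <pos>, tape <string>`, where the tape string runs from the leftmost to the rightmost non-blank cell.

state p2, head at 3, tape 1111111111

p0 | 111101[0]___   read 0 → write 1, move +1, go to p3
p3 | 1111011[_]__   read _ → write 1, move -1, go to p4
p4 | 111101[1]1__   read 1 → write 1, move 0, go to p2
p2 | 111101[1]1__   read 1 → write 0, move +1, go to p4
p4 | 1111010[1]__   read 1 → write 1, move 0, go to p2
p2 | 1111010[1]__   read 1 → write 0, move +1, go to p4
p4 | 11110100[_]_   read _ → write 0, move -1, go to p1
p1 | 1111010[0]0_   read 0 → write 1, move 0, go to p4
p4 | 1111010[1]0_   read 1 → write 1, move 0, go to p2
p2 | 1111010[1]0_   read 1 → write 0, move +1, go to p4
p4 | 11110100[0]_   read 0 → write 1, move -1, go to p2
p2 | 1111010[0]1_   read 0 → write 0, move 0, go to p4
p4 | 1111010[0]1_   read 0 → write 1, move -1, go to p2
p2 | 111101[0]11_   read 0 → write 0, move 0, go to p4
p4 | 111101[0]11_   read 0 → write 1, move -1, go to p2
p2 | 11110[1]111_   read 1 → write 0, move +1, go to p4
p4 | 111100[1]11_   read 1 → write 1, move 0, go to p2
p2 | 111100[1]11_   read 1 → write 0, move +1, go to p4
p4 | 1111000[1]1_   read 1 → write 1, move 0, go to p2
p2 | 1111000[1]1_   read 1 → write 0, move +1, go to p4
p4 | 11110000[1]_   read 1 → write 1, move 0, go to p2
p2 | 11110000[1]_   read 1 → write 0, move +1, go to p4
p4 | 111100000[_]   read _ → write 0, move -1, go to p1
p1 | 11110000[0]0   read 0 → write 1, move 0, go to p4
p4 | 11110000[1]0   read 1 → write 1, move 0, go to p2
p2 | 11110000[1]0   read 1 → write 0, move +1, go to p4
p4 | 111100000[0]   read 0 → write 1, move -1, go to p2
p2 | 11110000[0]1   read 0 → write 0, move 0, go to p4
p4 | 11110000[0]1   read 0 → write 1, move -1, go to p2
p2 | 1111000[0]11   read 0 → write 0, move 0, go to p4
p4 | 1111000[0]11   read 0 → write 1, move -1, go to p2
p2 | 111100[0]111   read 0 → write 0, move 0, go to p4
p4 | 111100[0]111   read 0 → write 1, move -1, go to p2
p2 | 11110[0]1111   read 0 → write 0, move 0, go to p4
p4 | 11110[0]1111   read 0 → write 1, move -1, go to p2
p2 | 1111[0]11111   read 0 → write 0, move 0, go to p4
p4 | 1111[0]11111   read 0 → write 1, move -1, go to p2
p2 | 111[1]111111
After 37 steps: state p2, head at 3, tape 1111111111.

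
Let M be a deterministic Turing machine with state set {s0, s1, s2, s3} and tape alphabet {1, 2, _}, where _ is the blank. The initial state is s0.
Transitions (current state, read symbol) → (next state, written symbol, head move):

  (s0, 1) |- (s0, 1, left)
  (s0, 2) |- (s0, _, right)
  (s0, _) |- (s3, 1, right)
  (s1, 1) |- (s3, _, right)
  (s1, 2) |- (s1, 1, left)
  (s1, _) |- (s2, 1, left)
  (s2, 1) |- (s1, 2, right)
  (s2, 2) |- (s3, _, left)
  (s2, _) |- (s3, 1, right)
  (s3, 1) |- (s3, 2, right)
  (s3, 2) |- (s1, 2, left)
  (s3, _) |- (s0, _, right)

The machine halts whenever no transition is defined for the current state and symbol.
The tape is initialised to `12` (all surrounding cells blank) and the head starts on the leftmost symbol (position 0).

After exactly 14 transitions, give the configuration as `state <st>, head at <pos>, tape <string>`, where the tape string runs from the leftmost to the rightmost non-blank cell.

s0 | __[1]2   read 1 → write 1, move left, go to s0
s0 | _[_]12   read _ → write 1, move right, go to s3
s3 | _1[1]2   read 1 → write 2, move right, go to s3
s3 | _12[2]   read 2 → write 2, move left, go to s1
s1 | _1[2]2   read 2 → write 1, move left, go to s1
s1 | _[1]12   read 1 → write _, move right, go to s3
s3 | __[1]2   read 1 → write 2, move right, go to s3
s3 | __2[2]   read 2 → write 2, move left, go to s1
s1 | __[2]2   read 2 → write 1, move left, go to s1
s1 | _[_]12   read _ → write 1, move left, go to s2
s2 | [_]112   read _ → write 1, move right, go to s3
s3 | 1[1]12   read 1 → write 2, move right, go to s3
s3 | 12[1]2   read 1 → write 2, move right, go to s3
s3 | 122[2]   read 2 → write 2, move left, go to s1
s1 | 12[2]2
After 14 steps: state s1, head at 0, tape 1222.

state s1, head at 0, tape 1222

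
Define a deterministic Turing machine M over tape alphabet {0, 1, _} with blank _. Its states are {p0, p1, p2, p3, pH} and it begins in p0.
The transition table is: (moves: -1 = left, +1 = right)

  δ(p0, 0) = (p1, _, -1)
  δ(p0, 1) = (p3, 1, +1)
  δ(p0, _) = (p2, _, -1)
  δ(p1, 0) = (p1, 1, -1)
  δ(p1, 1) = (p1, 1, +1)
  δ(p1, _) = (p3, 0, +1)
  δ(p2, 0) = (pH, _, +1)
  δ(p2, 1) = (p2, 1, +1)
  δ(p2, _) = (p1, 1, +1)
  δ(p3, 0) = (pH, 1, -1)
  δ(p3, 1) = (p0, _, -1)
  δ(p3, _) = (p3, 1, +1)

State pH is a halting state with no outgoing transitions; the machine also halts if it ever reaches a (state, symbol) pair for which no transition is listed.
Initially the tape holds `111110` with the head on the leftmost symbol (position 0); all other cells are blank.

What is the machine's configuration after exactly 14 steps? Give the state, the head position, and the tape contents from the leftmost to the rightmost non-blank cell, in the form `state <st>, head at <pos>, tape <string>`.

state=p0 head=0 tape=[1]11110   (p0,1)→(p3,1,+1)
state=p3 head=1 tape=1[1]1110   (p3,1)→(p0,_,-1)
state=p0 head=0 tape=[1]_1110   (p0,1)→(p3,1,+1)
state=p3 head=1 tape=1[_]1110   (p3,_)→(p3,1,+1)
state=p3 head=2 tape=11[1]110   (p3,1)→(p0,_,-1)
state=p0 head=1 tape=1[1]_110   (p0,1)→(p3,1,+1)
state=p3 head=2 tape=11[_]110   (p3,_)→(p3,1,+1)
state=p3 head=3 tape=111[1]10   (p3,1)→(p0,_,-1)
state=p0 head=2 tape=11[1]_10   (p0,1)→(p3,1,+1)
state=p3 head=3 tape=111[_]10   (p3,_)→(p3,1,+1)
state=p3 head=4 tape=1111[1]0   (p3,1)→(p0,_,-1)
state=p0 head=3 tape=111[1]_0   (p0,1)→(p3,1,+1)
state=p3 head=4 tape=1111[_]0   (p3,_)→(p3,1,+1)
state=p3 head=5 tape=11111[0]   (p3,0)→(pH,1,-1)
state=pH head=4 tape=1111[1]1
After 14 steps: state pH, head at 4, tape 111111.

state pH, head at 4, tape 111111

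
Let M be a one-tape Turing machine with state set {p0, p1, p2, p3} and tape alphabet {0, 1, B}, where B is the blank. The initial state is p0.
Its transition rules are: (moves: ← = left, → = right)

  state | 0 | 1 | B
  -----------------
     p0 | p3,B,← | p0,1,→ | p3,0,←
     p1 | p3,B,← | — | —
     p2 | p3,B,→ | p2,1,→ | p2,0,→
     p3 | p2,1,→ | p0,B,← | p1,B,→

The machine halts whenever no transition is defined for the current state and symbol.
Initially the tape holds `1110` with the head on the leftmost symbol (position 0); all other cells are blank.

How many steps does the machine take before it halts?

15

state=p0 head=0 tape=BB[1]110   (p0,1)→(p0,1,→)
state=p0 head=1 tape=BB1[1]10   (p0,1)→(p0,1,→)
state=p0 head=2 tape=BB11[1]0   (p0,1)→(p0,1,→)
state=p0 head=3 tape=BB111[0]   (p0,0)→(p3,B,←)
state=p3 head=2 tape=BB11[1]B   (p3,1)→(p0,B,←)
state=p0 head=1 tape=BB1[1]BB   (p0,1)→(p0,1,→)
state=p0 head=2 tape=BB11[B]B   (p0,B)→(p3,0,←)
state=p3 head=1 tape=BB1[1]0B   (p3,1)→(p0,B,←)
state=p0 head=0 tape=BB[1]B0B   (p0,1)→(p0,1,→)
state=p0 head=1 tape=BB1[B]0B   (p0,B)→(p3,0,←)
state=p3 head=0 tape=BB[1]00B   (p3,1)→(p0,B,←)
state=p0 head=-1 tape=B[B]B00B   (p0,B)→(p3,0,←)
state=p3 head=-2 tape=[B]0B00B   (p3,B)→(p1,B,→)
state=p1 head=-1 tape=B[0]B00B   (p1,0)→(p3,B,←)
state=p3 head=-2 tape=[B]BB00B   (p3,B)→(p1,B,→)
state=p1 head=-1 tape=B[B]B00B
M halts after 15 transitions.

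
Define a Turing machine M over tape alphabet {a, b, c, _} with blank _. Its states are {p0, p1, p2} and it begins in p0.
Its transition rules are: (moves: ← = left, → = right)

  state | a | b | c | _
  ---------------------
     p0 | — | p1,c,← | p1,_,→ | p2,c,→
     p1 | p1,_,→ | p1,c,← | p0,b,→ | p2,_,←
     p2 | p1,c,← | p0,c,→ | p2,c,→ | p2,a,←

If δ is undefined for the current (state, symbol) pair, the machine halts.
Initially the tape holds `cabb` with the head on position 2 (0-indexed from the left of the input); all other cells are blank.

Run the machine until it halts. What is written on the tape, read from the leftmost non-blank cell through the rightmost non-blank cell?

b_ca

p0 | ca[b]b_   read b → write c, move ←, go to p1
p1 | c[a]cb_   read a → write _, move →, go to p1
p1 | c_[c]b_   read c → write b, move →, go to p0
p0 | c_b[b]_   read b → write c, move ←, go to p1
p1 | c_[b]c_   read b → write c, move ←, go to p1
p1 | c[_]cc_   read _ → write _, move ←, go to p2
p2 | [c]_cc_   read c → write c, move →, go to p2
p2 | c[_]cc_   read _ → write a, move ←, go to p2
p2 | [c]acc_   read c → write c, move →, go to p2
p2 | c[a]cc_   read a → write c, move ←, go to p1
p1 | [c]ccc_   read c → write b, move →, go to p0
p0 | b[c]cc_   read c → write _, move →, go to p1
p1 | b_[c]c_   read c → write b, move →, go to p0
p0 | b_b[c]_   read c → write _, move →, go to p1
p1 | b_b_[_]   read _ → write _, move ←, go to p2
p2 | b_b[_]_   read _ → write a, move ←, go to p2
p2 | b_[b]a_   read b → write c, move →, go to p0
p0 | b_c[a]_
The non-blank tape span at halt is b_ca.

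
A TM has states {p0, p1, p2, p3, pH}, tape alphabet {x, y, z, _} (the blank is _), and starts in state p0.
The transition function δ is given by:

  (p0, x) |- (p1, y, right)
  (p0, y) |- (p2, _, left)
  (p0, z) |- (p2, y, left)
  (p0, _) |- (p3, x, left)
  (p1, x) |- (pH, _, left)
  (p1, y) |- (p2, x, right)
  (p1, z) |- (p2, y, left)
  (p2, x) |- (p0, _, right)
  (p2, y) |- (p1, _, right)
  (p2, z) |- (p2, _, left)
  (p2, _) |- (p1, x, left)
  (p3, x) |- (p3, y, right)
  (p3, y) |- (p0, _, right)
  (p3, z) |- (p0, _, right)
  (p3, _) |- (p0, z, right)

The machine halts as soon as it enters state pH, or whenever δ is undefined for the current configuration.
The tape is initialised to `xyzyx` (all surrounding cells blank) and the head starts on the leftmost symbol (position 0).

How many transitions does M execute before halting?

state=p0 head=0 tape=[x]yzyx__   (p0,x)→(p1,y,right)
state=p1 head=1 tape=y[y]zyx__   (p1,y)→(p2,x,right)
state=p2 head=2 tape=yx[z]yx__   (p2,z)→(p2,_,left)
state=p2 head=1 tape=y[x]_yx__   (p2,x)→(p0,_,right)
state=p0 head=2 tape=y_[_]yx__   (p0,_)→(p3,x,left)
state=p3 head=1 tape=y[_]xyx__   (p3,_)→(p0,z,right)
state=p0 head=2 tape=yz[x]yx__   (p0,x)→(p1,y,right)
state=p1 head=3 tape=yzy[y]x__   (p1,y)→(p2,x,right)
state=p2 head=4 tape=yzyx[x]__   (p2,x)→(p0,_,right)
state=p0 head=5 tape=yzyx_[_]_   (p0,_)→(p3,x,left)
state=p3 head=4 tape=yzyx[_]x_   (p3,_)→(p0,z,right)
state=p0 head=5 tape=yzyxz[x]_   (p0,x)→(p1,y,right)
state=p1 head=6 tape=yzyxzy[_]
M halts after 12 transitions.

12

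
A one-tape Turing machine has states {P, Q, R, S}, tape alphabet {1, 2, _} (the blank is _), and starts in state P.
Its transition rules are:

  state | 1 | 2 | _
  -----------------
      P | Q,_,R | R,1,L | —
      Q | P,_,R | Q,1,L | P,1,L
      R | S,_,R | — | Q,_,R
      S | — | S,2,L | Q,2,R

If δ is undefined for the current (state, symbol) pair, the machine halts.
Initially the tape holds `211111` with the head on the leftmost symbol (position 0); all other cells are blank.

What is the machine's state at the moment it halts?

state=P head=0 tape=_[2]11111_   (P,2)→(R,1,L)
state=R head=-1 tape=[_]111111_   (R,_)→(Q,_,R)
state=Q head=0 tape=_[1]11111_   (Q,1)→(P,_,R)
state=P head=1 tape=__[1]1111_   (P,1)→(Q,_,R)
state=Q head=2 tape=___[1]111_   (Q,1)→(P,_,R)
state=P head=3 tape=____[1]11_   (P,1)→(Q,_,R)
state=Q head=4 tape=_____[1]1_   (Q,1)→(P,_,R)
state=P head=5 tape=______[1]_   (P,1)→(Q,_,R)
state=Q head=6 tape=_______[_]   (Q,_)→(P,1,L)
state=P head=5 tape=______[_]1
No transition is defined for (P, _); M halts in state P.

P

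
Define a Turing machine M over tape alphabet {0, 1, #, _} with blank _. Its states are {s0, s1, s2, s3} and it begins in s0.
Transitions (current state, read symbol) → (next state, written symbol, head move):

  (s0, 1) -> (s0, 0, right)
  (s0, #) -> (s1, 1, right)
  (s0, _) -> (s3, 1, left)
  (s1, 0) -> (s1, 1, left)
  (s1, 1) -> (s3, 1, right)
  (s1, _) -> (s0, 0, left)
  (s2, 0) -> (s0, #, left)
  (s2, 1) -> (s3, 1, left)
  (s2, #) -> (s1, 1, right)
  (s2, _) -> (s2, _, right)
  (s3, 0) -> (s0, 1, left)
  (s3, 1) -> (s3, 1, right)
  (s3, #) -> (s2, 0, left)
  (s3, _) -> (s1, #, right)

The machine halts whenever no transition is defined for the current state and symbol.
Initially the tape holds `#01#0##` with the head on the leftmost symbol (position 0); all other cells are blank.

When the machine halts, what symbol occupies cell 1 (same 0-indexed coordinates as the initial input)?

1

state=s0 head=0 tape=[#]01#0##   (s0,#)→(s1,1,right)
state=s1 head=1 tape=1[0]1#0##   (s1,0)→(s1,1,left)
state=s1 head=0 tape=[1]11#0##   (s1,1)→(s3,1,right)
state=s3 head=1 tape=1[1]1#0##   (s3,1)→(s3,1,right)
state=s3 head=2 tape=11[1]#0##   (s3,1)→(s3,1,right)
state=s3 head=3 tape=111[#]0##   (s3,#)→(s2,0,left)
state=s2 head=2 tape=11[1]00##   (s2,1)→(s3,1,left)
state=s3 head=1 tape=1[1]100##   (s3,1)→(s3,1,right)
state=s3 head=2 tape=11[1]00##   (s3,1)→(s3,1,right)
state=s3 head=3 tape=111[0]0##   (s3,0)→(s0,1,left)
state=s0 head=2 tape=11[1]10##   (s0,1)→(s0,0,right)
state=s0 head=3 tape=110[1]0##   (s0,1)→(s0,0,right)
state=s0 head=4 tape=1100[0]##
Cell 1 holds 1 when M halts.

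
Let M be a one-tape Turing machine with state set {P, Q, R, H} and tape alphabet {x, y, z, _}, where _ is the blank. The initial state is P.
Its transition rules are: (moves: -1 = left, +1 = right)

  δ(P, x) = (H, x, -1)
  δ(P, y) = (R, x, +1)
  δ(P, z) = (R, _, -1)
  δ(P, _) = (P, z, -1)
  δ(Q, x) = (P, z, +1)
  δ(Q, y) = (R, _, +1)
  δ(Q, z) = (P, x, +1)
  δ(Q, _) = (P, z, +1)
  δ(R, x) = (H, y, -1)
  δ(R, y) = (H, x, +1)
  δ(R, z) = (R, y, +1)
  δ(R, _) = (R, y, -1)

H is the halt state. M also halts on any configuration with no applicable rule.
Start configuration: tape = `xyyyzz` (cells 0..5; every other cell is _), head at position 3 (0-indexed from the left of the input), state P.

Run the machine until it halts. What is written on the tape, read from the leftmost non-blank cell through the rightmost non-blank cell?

xyyxyxy

P | xyy[y]zz_   read y → write x, move +1, go to R
R | xyyx[z]z_   read z → write y, move +1, go to R
R | xyyxy[z]_   read z → write y, move +1, go to R
R | xyyxyy[_]   read _ → write y, move -1, go to R
R | xyyxy[y]y   read y → write x, move +1, go to H
H | xyyxyx[y]
The non-blank tape span at halt is xyyxyxy.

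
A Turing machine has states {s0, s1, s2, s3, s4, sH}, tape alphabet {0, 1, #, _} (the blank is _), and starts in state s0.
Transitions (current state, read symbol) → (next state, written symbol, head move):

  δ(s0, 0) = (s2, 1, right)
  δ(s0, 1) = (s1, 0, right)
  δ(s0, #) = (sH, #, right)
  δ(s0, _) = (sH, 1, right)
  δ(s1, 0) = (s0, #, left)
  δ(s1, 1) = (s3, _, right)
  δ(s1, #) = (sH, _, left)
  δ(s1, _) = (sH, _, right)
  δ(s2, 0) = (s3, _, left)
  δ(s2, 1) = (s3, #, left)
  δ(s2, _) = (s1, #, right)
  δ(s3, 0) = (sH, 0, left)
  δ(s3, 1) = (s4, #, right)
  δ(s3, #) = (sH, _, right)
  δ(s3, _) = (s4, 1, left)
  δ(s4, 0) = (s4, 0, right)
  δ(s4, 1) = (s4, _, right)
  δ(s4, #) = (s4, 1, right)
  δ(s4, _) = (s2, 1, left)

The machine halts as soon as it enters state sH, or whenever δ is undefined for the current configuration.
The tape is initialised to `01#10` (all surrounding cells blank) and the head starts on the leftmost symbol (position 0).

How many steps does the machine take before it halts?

s0 | [0]1#10__   read 0 → write 1, move right, go to s2
s2 | 1[1]#10__   read 1 → write #, move left, go to s3
s3 | [1]##10__   read 1 → write #, move right, go to s4
s4 | #[#]#10__   read # → write 1, move right, go to s4
s4 | #1[#]10__   read # → write 1, move right, go to s4
s4 | #11[1]0__   read 1 → write _, move right, go to s4
s4 | #11_[0]__   read 0 → write 0, move right, go to s4
s4 | #11_0[_]_   read _ → write 1, move left, go to s2
s2 | #11_[0]1_   read 0 → write _, move left, go to s3
s3 | #11[_]_1_   read _ → write 1, move left, go to s4
s4 | #1[1]1_1_   read 1 → write _, move right, go to s4
s4 | #1_[1]_1_   read 1 → write _, move right, go to s4
s4 | #1__[_]1_   read _ → write 1, move left, go to s2
s2 | #1_[_]11_   read _ → write #, move right, go to s1
s1 | #1_#[1]1_   read 1 → write _, move right, go to s3
s3 | #1_#_[1]_   read 1 → write #, move right, go to s4
s4 | #1_#_#[_]   read _ → write 1, move left, go to s2
s2 | #1_#_[#]1
M halts after 17 transitions.

17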